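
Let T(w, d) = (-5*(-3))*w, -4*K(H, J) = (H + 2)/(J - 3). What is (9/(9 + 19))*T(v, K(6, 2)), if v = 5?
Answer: 675/28 ≈ 24.107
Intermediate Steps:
K(H, J) = -(2 + H)/(4*(-3 + J)) (K(H, J) = -(H + 2)/(4*(J - 3)) = -(2 + H)/(4*(-3 + J)))
T(w, d) = 15*w
(9/(9 + 19))*T(v, K(6, 2)) = (9/(9 + 19))*(15*5) = (9/28)*75 = 675/28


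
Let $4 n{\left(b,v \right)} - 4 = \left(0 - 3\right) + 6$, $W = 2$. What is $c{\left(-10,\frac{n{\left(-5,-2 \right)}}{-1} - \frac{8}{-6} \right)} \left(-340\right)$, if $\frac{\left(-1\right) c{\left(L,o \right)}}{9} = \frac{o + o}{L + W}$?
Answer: $\frac{1275}{4} \approx 318.75$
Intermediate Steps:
$n{\left(b,v \right)} = \frac{7}{4}$ ($n{\left(b,v \right)} = 1 + \frac{\left(0 - 3\right) + 6}{4} = 1 + \frac{-3 + 6}{4} = 1 + \frac{1}{4} \cdot 3 = 1 + \frac{3}{4} = \frac{7}{4}$)
$c{\left(L,o \right)} = - \frac{18 o}{2 + L}$ ($c{\left(L,o \right)} = - 9 \frac{o + o}{L + 2} = - 9 \frac{2 o}{2 + L} = - \frac{18 o}{2 + L}$)
$c{\left(-10,\frac{n{\left(-5,-2 \right)}}{-1} - \frac{8}{-6} \right)} \left(-340\right) = - \frac{18 \left(\frac{7}{4 \left(-1\right)} - \frac{8}{-6}\right)}{2 - 10} \left(-340\right) = - \frac{18 \left(\frac{7}{4} \left(-1\right) - - \frac{4}{3}\right)}{-8} \left(-340\right) = \left(-18\right) \left(- \frac{7}{4} + \frac{4}{3}\right) \left(- \frac{1}{8}\right) \left(-340\right) = \left(-18\right) \left(- \frac{5}{12}\right) \left(- \frac{1}{8}\right) \left(-340\right) = \left(- \frac{15}{16}\right) \left(-340\right) = \frac{1275}{4}$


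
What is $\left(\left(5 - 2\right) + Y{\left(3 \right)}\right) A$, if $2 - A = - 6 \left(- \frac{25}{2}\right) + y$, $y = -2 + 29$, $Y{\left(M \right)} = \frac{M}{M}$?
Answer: $-400$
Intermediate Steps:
$Y{\left(M \right)} = 1$
$y = 27$
$A = -100$ ($A = 2 - \left(- 6 \left(- \frac{25}{2}\right) + 27\right) = 2 - \left(- 6 \left(\left(-25\right) \frac{1}{2}\right) + 27\right) = 2 - \left(\left(-6\right) \left(- \frac{25}{2}\right) + 27\right) = 2 - \left(75 + 27\right) = 2 - 102 = -100$)
$\left(\left(5 - 2\right) + Y{\left(3 \right)}\right) A = \left(\left(5 - 2\right) + 1\right) \left(-100\right) = \left(3 + 1\right) \left(-100\right) = 4 \left(-100\right) = -400$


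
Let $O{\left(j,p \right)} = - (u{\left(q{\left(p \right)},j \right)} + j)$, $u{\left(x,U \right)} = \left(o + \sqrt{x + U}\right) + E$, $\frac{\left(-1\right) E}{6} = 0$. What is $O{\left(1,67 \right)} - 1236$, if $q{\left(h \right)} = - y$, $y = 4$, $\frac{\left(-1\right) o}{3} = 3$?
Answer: $-1228 - i \sqrt{3} \approx -1228.0 - 1.732 i$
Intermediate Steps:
$E = 0$ ($E = \left(-6\right) 0 = 0$)
$o = -9$ ($o = \left(-3\right) 3 = -9$)
$q{\left(h \right)} = -4$ ($q{\left(h \right)} = \left(-1\right) 4 = -4$)
$u{\left(x,U \right)} = -9 + \sqrt{U + x}$ ($u{\left(x,U \right)} = \left(-9 + \sqrt{x + U}\right) + 0 = \left(-9 + \sqrt{U + x}\right) + 0 = -9 + \sqrt{U + x}$)
$O{\left(j,p \right)} = 9 - j - \sqrt{-4 + j}$ ($O{\left(j,p \right)} = - (\left(-9 + \sqrt{j - 4}\right) + j) = - (\left(-9 + \sqrt{-4 + j}\right) + j) = - (-9 + j + \sqrt{-4 + j}) = 9 - j - \sqrt{-4 + j}$)
$O{\left(1,67 \right)} - 1236 = \left(9 - 1 - \sqrt{-4 + 1}\right) - 1236 = \left(9 - 1 - \sqrt{-3}\right) - 1236 = \left(9 - 1 - i \sqrt{3}\right) - 1236 = \left(8 - i \sqrt{3}\right) - 1236 = -1228 - i \sqrt{3}$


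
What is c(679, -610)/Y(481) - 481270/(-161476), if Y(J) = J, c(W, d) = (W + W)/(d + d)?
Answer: 17637473562/5922334145 ≈ 2.9781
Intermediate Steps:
c(W, d) = W/d (c(W, d) = (2*W)/((2*d)) = (2*W)*(1/(2*d)) = W/d)
c(679, -610)/Y(481) - 481270/(-161476) = (679/(-610))/481 - 481270/(-161476) = (679*(-1/610))*(1/481) - 481270*(-1/161476) = -679/610*1/481 + 240635/80738 = -679/293410 + 240635/80738 = 17637473562/5922334145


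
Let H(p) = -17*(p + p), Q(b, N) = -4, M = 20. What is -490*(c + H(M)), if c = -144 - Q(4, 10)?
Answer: 401800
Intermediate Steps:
H(p) = -34*p
c = -140 (c = -144 - 1*(-4) = -144 + 4 = -140)
-490*(c + H(M)) = -490*(-140 - 34*20) = -490*(-140 - 680) = -490*(-820) = 401800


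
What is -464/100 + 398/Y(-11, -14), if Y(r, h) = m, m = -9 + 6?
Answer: -10298/75 ≈ -137.31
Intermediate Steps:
m = -3
Y(r, h) = -3
-464/100 + 398/Y(-11, -14) = -464/100 + 398/(-3) = -464*1/100 + 398*(-⅓) = -116/25 - 398/3 = -10298/75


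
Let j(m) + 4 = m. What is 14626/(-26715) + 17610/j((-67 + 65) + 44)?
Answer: 234947681/507585 ≈ 462.87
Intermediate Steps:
j(m) = -4 + m
14626/(-26715) + 17610/j((-67 + 65) + 44) = 14626/(-26715) + 17610/(-4 + ((-67 + 65) + 44)) = 14626*(-1/26715) + 17610/(-4 + (-2 + 44)) = -14626/26715 + 17610/(-4 + 42) = -14626/26715 + 17610/38 = -14626/26715 + 17610*(1/38) = -14626/26715 + 8805/19 = 234947681/507585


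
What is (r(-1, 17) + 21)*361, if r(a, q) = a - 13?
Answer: 2527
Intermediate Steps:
r(a, q) = -13 + a
(r(-1, 17) + 21)*361 = ((-13 - 1) + 21)*361 = (-14 + 21)*361 = 7*361 = 2527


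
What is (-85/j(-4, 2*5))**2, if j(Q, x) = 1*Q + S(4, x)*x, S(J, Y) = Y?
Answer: 7225/9216 ≈ 0.78396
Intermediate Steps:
j(Q, x) = Q + x**2 (j(Q, x) = 1*Q + x*x = Q + x**2)
(-85/j(-4, 2*5))**2 = (-85/(-4 + (2*5)**2))**2 = (-85/(-4 + 10**2))**2 = (-85/(-4 + 100))**2 = (-85/96)**2 = 7225/9216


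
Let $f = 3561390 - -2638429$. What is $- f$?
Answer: $-6199819$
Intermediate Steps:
$f = 6199819$ ($f = 3561390 + 2638429 = 6199819$)
$- f = \left(-1\right) 6199819 = -6199819$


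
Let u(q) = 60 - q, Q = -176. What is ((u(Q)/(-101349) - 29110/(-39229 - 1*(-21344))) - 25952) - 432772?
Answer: -166298499994346/362525373 ≈ -4.5872e+5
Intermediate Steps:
((u(Q)/(-101349) - 29110/(-39229 - 1*(-21344))) - 25952) - 432772 = (((60 - 1*(-176))/(-101349) - 29110/(-39229 - 1*(-21344))) - 25952) - 432772 = (((60 + 176)*(-1/101349) - 29110/(-39229 + 21344)) - 25952) - 432772 = ((236*(-1/101349) - 29110/(-17885)) - 25952) - 432772 = ((-236/101349 - 29110*(-1/17885)) - 25952) - 432772 = ((-236/101349 + 5822/3577) - 25952) - 432772 = (589209706/362525373 - 25952) - 432772 = -9407669270390/362525373 - 432772 = -166298499994346/362525373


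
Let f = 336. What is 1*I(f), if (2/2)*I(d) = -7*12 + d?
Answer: 252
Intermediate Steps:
I(d) = -84 + d (I(d) = -7*12 + d = -84 + d)
1*I(f) = 1*(-84 + 336) = 1*252 = 252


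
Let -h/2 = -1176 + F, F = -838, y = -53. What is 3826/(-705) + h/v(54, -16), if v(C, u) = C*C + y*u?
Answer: -2890331/663405 ≈ -4.3568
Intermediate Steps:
h = 4028 (h = -2*(-1176 - 838) = -2*(-2014) = 4028)
v(C, u) = C² - 53*u (v(C, u) = C*C - 53*u = C² - 53*u)
3826/(-705) + h/v(54, -16) = 3826/(-705) + 4028/(54² - 53*(-16)) = 3826*(-1/705) + 4028/(2916 + 848) = -3826/705 + 4028/3764 = -3826/705 + 4028*(1/3764) = -3826/705 + 1007/941 = -2890331/663405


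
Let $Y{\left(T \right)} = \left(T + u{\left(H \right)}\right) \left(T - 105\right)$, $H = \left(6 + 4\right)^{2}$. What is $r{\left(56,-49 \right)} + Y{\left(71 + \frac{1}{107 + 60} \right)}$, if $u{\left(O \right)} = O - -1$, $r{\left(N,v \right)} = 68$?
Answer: $- \frac{161175373}{27889} \approx -5779.2$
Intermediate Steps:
$H = 100$ ($H = 10^{2} = 100$)
$u{\left(O \right)} = 1 + O$ ($u{\left(O \right)} = O + 1 = 1 + O$)
$Y{\left(T \right)} = \left(-105 + T\right) \left(101 + T\right)$ ($Y{\left(T \right)} = \left(T + \left(1 + 100\right)\right) \left(T - 105\right) = \left(T + 101\right) \left(-105 + T\right) = \left(101 + T\right) \left(-105 + T\right) = \left(-105 + T\right) \left(101 + T\right)$)
$r{\left(56,-49 \right)} + Y{\left(71 + \frac{1}{107 + 60} \right)} = 68 - \left(10605 - \left(71 + \frac{1}{107 + 60}\right)^{2} + 4 \left(71 + \frac{1}{107 + 60}\right)\right) = 68 - \left(10605 - \left(71 + \frac{1}{167}\right)^{2} + 4 \left(71 + \frac{1}{167}\right)\right) = 68 - \left(\frac{1818467}{167} - \frac{140612164}{27889}\right) = 68 - \frac{163071825}{27889} = - \frac{161175373}{27889}$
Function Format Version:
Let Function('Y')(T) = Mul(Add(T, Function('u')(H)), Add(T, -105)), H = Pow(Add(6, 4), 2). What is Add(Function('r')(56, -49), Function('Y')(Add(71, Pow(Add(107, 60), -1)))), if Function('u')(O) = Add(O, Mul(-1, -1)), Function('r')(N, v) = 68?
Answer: Rational(-161175373, 27889) ≈ -5779.2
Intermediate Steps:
H = 100 (H = Pow(10, 2) = 100)
Function('u')(O) = Add(1, O) (Function('u')(O) = Add(O, 1) = Add(1, O))
Function('Y')(T) = Mul(Add(-105, T), Add(101, T)) (Function('Y')(T) = Mul(Add(T, Add(1, 100)), Add(T, -105)) = Mul(Add(T, 101), Add(-105, T)) = Mul(Add(101, T), Add(-105, T)) = Mul(Add(-105, T), Add(101, T)))
Add(Function('r')(56, -49), Function('Y')(Add(71, Pow(Add(107, 60), -1)))) = Add(68, Add(-10605, Pow(Add(71, Pow(Add(107, 60), -1)), 2), Mul(-4, Add(71, Pow(Add(107, 60), -1))))) = Add(68, Add(-10605, Pow(Add(71, Pow(167, -1)), 2), Mul(-4, Add(71, Pow(167, -1))))) = Add(68, Add(-10605, Pow(Add(71, Rational(1, 167)), 2), Mul(-4, Add(71, Rational(1, 167))))) = Add(68, Add(-10605, Pow(Rational(11858, 167), 2), Mul(-4, Rational(11858, 167)))) = Add(68, Add(-10605, Rational(140612164, 27889), Rational(-47432, 167))) = Add(68, Rational(-163071825, 27889)) = Rational(-161175373, 27889)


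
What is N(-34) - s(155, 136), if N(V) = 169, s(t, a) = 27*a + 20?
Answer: -3523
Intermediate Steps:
s(t, a) = 20 + 27*a
N(-34) - s(155, 136) = 169 - (20 + 27*136) = 169 - (20 + 3672) = 169 - 1*3692 = 169 - 3692 = -3523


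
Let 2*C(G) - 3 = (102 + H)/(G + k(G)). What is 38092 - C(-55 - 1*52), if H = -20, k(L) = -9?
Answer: 4418539/116 ≈ 38091.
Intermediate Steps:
C(G) = 3/2 + 41/(-9 + G) (C(G) = 3/2 + ((102 - 20)/(G - 9))/2 = 3/2 + (82/(-9 + G))/2 = 3/2 + 41/(-9 + G))
38092 - C(-55 - 1*52) = 38092 - (55 + 3*(-55 - 1*52))/(2*(-9 + (-55 - 1*52))) = 38092 - (55 + 3*(-55 - 52))/(2*(-9 + (-55 - 52))) = 38092 - (55 + 3*(-107))/(2*(-9 - 107)) = 38092 - (55 - 321)/(2*(-116)) = 38092 - (-1)*(-266)/(2*116) = 38092 - 1*133/116 = 38092 - 133/116 = 4418539/116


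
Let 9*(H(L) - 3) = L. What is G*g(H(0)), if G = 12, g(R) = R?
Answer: 36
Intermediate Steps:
H(L) = 3 + L/9
G*g(H(0)) = 12*(3 + (1/9)*0) = 12*(3 + 0) = 12*3 = 36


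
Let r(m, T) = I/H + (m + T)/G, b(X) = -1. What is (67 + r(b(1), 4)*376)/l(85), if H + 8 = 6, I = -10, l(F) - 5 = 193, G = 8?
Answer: 116/11 ≈ 10.545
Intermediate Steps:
l(F) = 198 (l(F) = 5 + 193 = 198)
H = -2 (H = -8 + 6 = -2)
r(m, T) = 5 + T/8 + m/8 (r(m, T) = -10/(-2) + (m + T)/8 = -10*(-1/2) + (T + m)*(1/8) = 5 + (T/8 + m/8) = 5 + T/8 + m/8)
(67 + r(b(1), 4)*376)/l(85) = (67 + (5 + (1/8)*4 + (1/8)*(-1))*376)/198 = (67 + (5 + 1/2 - 1/8)*376)*(1/198) = (67 + (43/8)*376)*(1/198) = (67 + 2021)*(1/198) = 2088*(1/198) = 116/11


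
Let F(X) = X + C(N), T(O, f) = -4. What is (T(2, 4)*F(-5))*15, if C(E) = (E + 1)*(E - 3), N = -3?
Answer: -420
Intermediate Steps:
C(E) = (1 + E)*(-3 + E)
F(X) = 12 + X (F(X) = X + (-3 + (-3)² - 2*(-3)) = X + (-3 + 9 + 6) = X + 12 = 12 + X)
(T(2, 4)*F(-5))*15 = -4*(12 - 5)*15 = -4*7*15 = -28*15 = -420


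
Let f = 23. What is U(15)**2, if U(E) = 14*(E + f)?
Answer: 283024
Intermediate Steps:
U(E) = 322 + 14*E (U(E) = 14*(E + 23) = 14*(23 + E) = 322 + 14*E)
U(15)**2 = (322 + 14*15)**2 = (322 + 210)**2 = 532**2 = 283024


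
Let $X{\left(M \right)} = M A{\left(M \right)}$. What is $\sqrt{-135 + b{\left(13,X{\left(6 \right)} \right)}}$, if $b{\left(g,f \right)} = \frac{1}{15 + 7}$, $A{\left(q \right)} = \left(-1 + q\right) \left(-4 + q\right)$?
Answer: $\frac{i \sqrt{65318}}{22} \approx 11.617 i$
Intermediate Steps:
$X{\left(M \right)} = M \left(4 + M^{2} - 5 M\right)$
$b{\left(g,f \right)} = \frac{1}{22}$
$\sqrt{-135 + b{\left(13,X{\left(6 \right)} \right)}} = \sqrt{-135 + \frac{1}{22}} = \sqrt{- \frac{2969}{22}} = \frac{i \sqrt{65318}}{22}$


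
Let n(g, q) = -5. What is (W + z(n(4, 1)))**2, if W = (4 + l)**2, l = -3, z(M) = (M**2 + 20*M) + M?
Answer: 6241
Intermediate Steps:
z(M) = M**2 + 21*M
W = 1 (W = (4 - 3)**2 = 1**2 = 1)
(W + z(n(4, 1)))**2 = (1 - 5*(21 - 5))**2 = (1 - 5*16)**2 = (1 - 80)**2 = (-79)**2 = 6241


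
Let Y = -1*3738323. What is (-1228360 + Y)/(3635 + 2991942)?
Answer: -4966683/2995577 ≈ -1.6580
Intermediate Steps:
Y = -3738323
(-1228360 + Y)/(3635 + 2991942) = (-1228360 - 3738323)/(3635 + 2991942) = -4966683/2995577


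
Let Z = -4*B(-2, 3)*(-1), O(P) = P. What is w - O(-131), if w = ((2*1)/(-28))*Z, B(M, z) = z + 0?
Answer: 911/7 ≈ 130.14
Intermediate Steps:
B(M, z) = z
Z = 12 (Z = -4*3*(-1) = -12*(-1) = 12)
w = -6/7 (w = ((2*1)/(-28))*12 = (2*(-1/28))*12 = -1/14*12 = -6/7 ≈ -0.85714)
w - O(-131) = -6/7 - 1*(-131) = -6/7 + 131 = 911/7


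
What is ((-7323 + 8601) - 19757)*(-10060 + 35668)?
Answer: -473210232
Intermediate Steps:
((-7323 + 8601) - 19757)*(-10060 + 35668) = (1278 - 19757)*25608 = -18479*25608 = -473210232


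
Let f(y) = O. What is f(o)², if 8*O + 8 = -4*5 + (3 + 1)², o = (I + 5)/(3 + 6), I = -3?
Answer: 9/4 ≈ 2.2500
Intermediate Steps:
o = 2/9 (o = (-3 + 5)/(3 + 6) = 2/9 ≈ 0.22222)
O = -3/2 (O = -1 + (-4*5 + (3 + 1)²)/8 = -1 + (-20 + 4²)/8 = -1 + (-20 + 16)/8 = -1 + (⅛)*(-4) = -1 - ½ = -3/2 ≈ -1.5000)
f(y) = -3/2
f(o)² = (-3/2)² = 9/4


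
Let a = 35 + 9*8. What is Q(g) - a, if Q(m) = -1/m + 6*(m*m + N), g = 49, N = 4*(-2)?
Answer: 698298/49 ≈ 14251.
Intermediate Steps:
N = -8
Q(m) = -48 - 1/m + 6*m² (Q(m) = -1/m + 6*(m*m - 8) = -1/m + 6*(m² - 8) = -1/m + 6*(-8 + m²) = -1/m + (-48 + 6*m²) = -48 - 1/m + 6*m²)
a = 107 (a = 35 + 72 = 107)
Q(g) - a = (-48 - 1/49 + 6*49²) - 1*107 = (-48 - 1*1/49 + 6*2401) - 107 = (-48 - 1/49 + 14406) - 107 = 703541/49 - 107 = 698298/49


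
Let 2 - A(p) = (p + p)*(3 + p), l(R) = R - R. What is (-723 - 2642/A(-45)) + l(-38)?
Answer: -1364426/1889 ≈ -722.30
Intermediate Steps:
l(R) = 0
A(p) = 2 - 2*p*(3 + p) (A(p) = 2 - (p + p)*(3 + p) = 2 - 2*p*(3 + p))
(-723 - 2642/A(-45)) + l(-38) = (-723 - 2642/(2 - 6*(-45) - 2*(-45)²)) + 0 = (-723 - 2642/(2 + 270 - 2*2025)) + 0 = (-723 - 2642/(2 + 270 - 4050)) + 0 = (-723 - 2642/(-3778)) + 0 = (-723 - 2642*(-1/3778)) + 0 = (-723 + 1321/1889) + 0 = -1364426/1889 + 0 = -1364426/1889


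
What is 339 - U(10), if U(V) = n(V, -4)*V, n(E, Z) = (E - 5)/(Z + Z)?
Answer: 1381/4 ≈ 345.25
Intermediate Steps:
n(E, Z) = (-5 + E)/(2*Z) (n(E, Z) = (-5 + E)/((2*Z)) = (-5 + E)*(1/(2*Z)) = (-5 + E)/(2*Z))
U(V) = V*(5/8 - V/8) (U(V) = ((1/2)*(-5 + V)/(-4))*V = ((1/2)*(-1/4)*(-5 + V))*V = (5/8 - V/8)*V = V*(5/8 - V/8))
339 - U(10) = 339 - 10*(5 - 1*10)/8 = 339 - 10*(5 - 10)/8 = 339 - 10*(-5)/8 = 339 - 1*(-25/4) = 339 + 25/4 = 1381/4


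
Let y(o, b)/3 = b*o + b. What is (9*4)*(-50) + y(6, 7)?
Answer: -1653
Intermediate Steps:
y(o, b) = 3*b + 3*b*o (y(o, b) = 3*(b*o + b) = 3*(b + b*o) = 3*b + 3*b*o)
(9*4)*(-50) + y(6, 7) = (9*4)*(-50) + 3*7*(1 + 6) = 36*(-50) + 3*7*7 = -1800 + 147 = -1653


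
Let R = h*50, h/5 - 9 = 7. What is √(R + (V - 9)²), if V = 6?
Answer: √4009 ≈ 63.317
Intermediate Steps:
h = 80 (h = 45 + 5*7 = 45 + 35 = 80)
R = 4000 (R = 80*50 = 4000)
√(R + (V - 9)²) = √(4000 + (6 - 9)²) = √(4000 + (-3)²) = √(4000 + 9) = √4009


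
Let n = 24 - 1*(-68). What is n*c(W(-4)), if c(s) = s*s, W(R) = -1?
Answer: 92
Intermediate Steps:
c(s) = s**2
n = 92 (n = 24 + 68 = 92)
n*c(W(-4)) = 92*(-1)**2 = 92*1 = 92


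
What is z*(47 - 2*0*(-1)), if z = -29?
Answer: -1363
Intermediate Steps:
z*(47 - 2*0*(-1)) = -29*(47 - 2*0*(-1)) = -29*(47 + 0*(-1)) = -29*(47 + 0) = -29*47 = -1363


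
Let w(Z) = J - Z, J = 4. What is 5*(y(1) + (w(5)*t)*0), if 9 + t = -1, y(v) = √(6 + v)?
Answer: 5*√7 ≈ 13.229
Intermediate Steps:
t = -10 (t = -9 - 1 = -10)
w(Z) = 4 - Z
5*(y(1) + (w(5)*t)*0) = 5*(√(6 + 1) + ((4 - 1*5)*(-10))*0) = 5*(√7 + ((4 - 5)*(-10))*0) = 5*(√7 - 1*(-10)*0) = 5*(√7 + 10*0) = 5*(√7 + 0) = 5*√7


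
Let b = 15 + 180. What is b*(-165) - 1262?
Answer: -33437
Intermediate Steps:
b = 195
b*(-165) - 1262 = 195*(-165) - 1262 = -32175 - 1262 = -33437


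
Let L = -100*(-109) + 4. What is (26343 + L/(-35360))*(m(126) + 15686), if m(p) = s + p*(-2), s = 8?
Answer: 898992295537/2210 ≈ 4.0678e+8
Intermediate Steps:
L = 10904 (L = 10900 + 4 = 10904)
m(p) = 8 - 2*p (m(p) = 8 + p*(-2) = 8 - 2*p)
(26343 + L/(-35360))*(m(126) + 15686) = (26343 + 10904/(-35360))*((8 - 2*126) + 15686) = (26343 + 10904*(-1/35360))*((8 - 252) + 15686) = (26343 - 1363/4420)*(-244 + 15686) = (116434697/4420)*15442 = 898992295537/2210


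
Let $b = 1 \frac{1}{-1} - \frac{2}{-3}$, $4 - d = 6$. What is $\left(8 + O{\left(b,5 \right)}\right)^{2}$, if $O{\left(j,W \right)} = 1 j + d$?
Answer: $\frac{289}{9} \approx 32.111$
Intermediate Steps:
$d = -2$ ($d = 4 - 6 = -2$)
$b = - \frac{1}{3}$ ($b = 1 \left(-1\right) - - \frac{2}{3} = -1 + \frac{2}{3} = - \frac{1}{3} \approx -0.33333$)
$O{\left(j,W \right)} = -2 + j$ ($O{\left(j,W \right)} = 1 j - 2 = j - 2 = -2 + j$)
$\left(8 + O{\left(b,5 \right)}\right)^{2} = \left(8 - \frac{7}{3}\right)^{2} = \left(\frac{17}{3}\right)^{2} = \frac{289}{9}$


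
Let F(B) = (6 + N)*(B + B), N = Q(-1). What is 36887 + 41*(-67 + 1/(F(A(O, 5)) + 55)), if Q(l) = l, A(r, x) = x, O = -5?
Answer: 3584741/105 ≈ 34140.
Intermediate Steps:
N = -1
F(B) = 10*B (F(B) = (6 - 1)*(B + B) = 5*(2*B) = 10*B)
36887 + 41*(-67 + 1/(F(A(O, 5)) + 55)) = 36887 + 41*(-67 + 1/(10*5 + 55)) = 36887 + 41*(-67 + 1/(50 + 55)) = 36887 + 41*(-67 + 1/105) = 36887 + 41*(-7034/105) = 36887 - 288394/105 = 3584741/105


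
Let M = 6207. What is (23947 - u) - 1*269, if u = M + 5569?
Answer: 11902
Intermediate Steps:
u = 11776 (u = 6207 + 5569 = 11776)
(23947 - u) - 1*269 = (23947 - 1*11776) - 1*269 = (23947 - 11776) - 269 = 12171 - 269 = 11902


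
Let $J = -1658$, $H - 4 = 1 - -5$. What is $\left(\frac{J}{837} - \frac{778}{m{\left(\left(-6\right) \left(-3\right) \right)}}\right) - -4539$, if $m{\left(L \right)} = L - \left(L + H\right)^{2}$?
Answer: $\frac{1454762348}{320571} \approx 4538.0$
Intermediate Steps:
$H = 10$ ($H = 4 + \left(1 - -5\right) = 4 + \left(1 + 5\right) = 4 + 6 = 10$)
$m{\left(L \right)} = L - \left(10 + L\right)^{2}$ ($m{\left(L \right)} = L - \left(L + 10\right)^{2} = L - \left(10 + L\right)^{2}$)
$\left(\frac{J}{837} - \frac{778}{m{\left(\left(-6\right) \left(-3\right) \right)}}\right) - -4539 = \left(- \frac{1658}{837} - \frac{778}{\left(-6\right) \left(-3\right) - \left(10 - -18\right)^{2}}\right) - -4539 = \left(\left(-1658\right) \frac{1}{837} - \frac{778}{18 - \left(10 + 18\right)^{2}}\right) + 4539 = \left(- \frac{1658}{837} - \frac{778}{18 - 28^{2}}\right) + 4539 = \left(- \frac{1658}{837} - \frac{778}{18 - 784}\right) + 4539 = \left(- \frac{1658}{837} - \frac{778}{-766}\right) + 4539 = \left(- \frac{1658}{837} - - \frac{389}{383}\right) + 4539 = \left(- \frac{1658}{837} + \frac{389}{383}\right) + 4539 = - \frac{309421}{320571} + 4539 = \frac{1454762348}{320571}$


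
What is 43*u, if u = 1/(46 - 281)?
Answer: -43/235 ≈ -0.18298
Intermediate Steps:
u = -1/235 (u = 1/(-235) = -1/235 ≈ -0.0042553)
43*u = 43*(-1/235) = -43/235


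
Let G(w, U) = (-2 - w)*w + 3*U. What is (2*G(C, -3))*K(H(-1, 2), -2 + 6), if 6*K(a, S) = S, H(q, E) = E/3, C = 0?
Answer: -12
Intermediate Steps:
H(q, E) = E/3 (H(q, E) = E*(⅓) = E/3)
K(a, S) = S/6
G(w, U) = 3*U + w*(-2 - w) (G(w, U) = w*(-2 - w) + 3*U = 3*U + w*(-2 - w))
(2*G(C, -3))*K(H(-1, 2), -2 + 6) = (2*(-1*0² - 2*0 + 3*(-3)))*((-2 + 6)/6) = (2*(-1*0 + 0 - 9))*((⅙)*4) = (2*(0 + 0 - 9))*(⅔) = (2*(-9))*(⅔) = -18*⅔ = -12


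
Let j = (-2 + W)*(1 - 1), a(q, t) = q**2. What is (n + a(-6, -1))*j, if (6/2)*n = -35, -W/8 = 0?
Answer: 0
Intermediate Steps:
W = 0 (W = -8*0 = 0)
n = -35/3 (n = (1/3)*(-35) = -35/3 ≈ -11.667)
j = 0 (j = (-2 + 0)*(1 - 1) = -2*0 = 0)
(n + a(-6, -1))*j = (-35/3 + (-6)**2)*0 = (-35/3 + 36)*0 = (73/3)*0 = 0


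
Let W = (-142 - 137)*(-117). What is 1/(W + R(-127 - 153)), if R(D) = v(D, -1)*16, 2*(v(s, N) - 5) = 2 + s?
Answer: 1/30499 ≈ 3.2788e-5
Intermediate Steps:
v(s, N) = 6 + s/2 (v(s, N) = 5 + (2 + s)/2 = 5 + (1 + s/2) = 6 + s/2)
R(D) = 96 + 8*D (R(D) = (6 + D/2)*16 = 96 + 8*D)
W = 32643 (W = -279*(-117) = 32643)
1/(W + R(-127 - 153)) = 1/(32643 + (96 + 8*(-127 - 153))) = 1/(32643 + (96 + 8*(-280))) = 1/(32643 + (96 - 2240)) = 1/(32643 - 2144) = 1/30499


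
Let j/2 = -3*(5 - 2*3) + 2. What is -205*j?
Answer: -2050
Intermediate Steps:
j = 10 (j = 2*(-3*(5 - 2*3) + 2) = 2*(-3*(5 - 6) + 2) = 2*(-3*(-1) + 2) = 2*(3 + 2) = 2*5 = 10)
-205*j = -205*10 = -2050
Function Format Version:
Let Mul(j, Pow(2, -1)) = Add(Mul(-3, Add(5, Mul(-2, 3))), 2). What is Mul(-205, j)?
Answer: -2050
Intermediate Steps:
j = 10 (j = Mul(2, Add(Mul(-3, Add(5, Mul(-2, 3))), 2)) = Mul(2, Add(Mul(-3, Add(5, -6)), 2)) = Mul(2, Add(Mul(-3, -1), 2)) = Mul(2, Add(3, 2)) = Mul(2, 5) = 10)
Mul(-205, j) = Mul(-205, 10) = -2050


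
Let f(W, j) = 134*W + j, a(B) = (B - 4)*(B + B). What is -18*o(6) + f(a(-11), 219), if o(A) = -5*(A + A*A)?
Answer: 48219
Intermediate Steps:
a(B) = 2*B*(-4 + B) (a(B) = (-4 + B)*(2*B) = 2*B*(-4 + B))
f(W, j) = j + 134*W
o(A) = -5*A - 5*A² (o(A) = -5*(A + A²) = -5*A - 5*A²)
-18*o(6) + f(a(-11), 219) = -(-90)*6*(1 + 6) + (219 + 134*(2*(-11)*(-4 - 11))) = -(-90)*6*7 + (219 + 134*(2*(-11)*(-15))) = -18*(-210) + (219 + 134*330) = 3780 + (219 + 44220) = 3780 + 44439 = 48219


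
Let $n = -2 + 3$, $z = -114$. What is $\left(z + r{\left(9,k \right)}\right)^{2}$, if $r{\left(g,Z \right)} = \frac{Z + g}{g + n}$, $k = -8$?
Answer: $\frac{1297321}{100} \approx 12973.0$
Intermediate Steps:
$n = 1$
$r{\left(g,Z \right)} = \frac{Z + g}{1 + g}$ ($r{\left(g,Z \right)} = \frac{Z + g}{g + 1} = \frac{Z + g}{1 + g}$)
$\left(z + r{\left(9,k \right)}\right)^{2} = \left(-114 + \frac{-8 + 9}{1 + 9}\right)^{2} = \left(-114 + \frac{1}{10} \cdot 1\right)^{2} = \left(-114 + \frac{1}{10}\right)^{2} = \left(- \frac{1139}{10}\right)^{2} = \frac{1297321}{100}$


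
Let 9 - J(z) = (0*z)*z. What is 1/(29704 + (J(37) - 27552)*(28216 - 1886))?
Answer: -1/725177486 ≈ -1.3790e-9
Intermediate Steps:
J(z) = 9 (J(z) = 9 - 0*z*z = 9 - 0*z = 9 - 1*0 = 9 + 0 = 9)
1/(29704 + (J(37) - 27552)*(28216 - 1886)) = 1/(29704 + (9 - 27552)*(28216 - 1886)) = 1/(29704 - 27543*26330) = 1/(29704 - 725207190) = 1/(-725177486) = -1/725177486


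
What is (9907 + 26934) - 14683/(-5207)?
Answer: 191845770/5207 ≈ 36844.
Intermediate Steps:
(9907 + 26934) - 14683/(-5207) = 36841 - 14683*(-1/5207) = 36841 + 14683/5207 = 191845770/5207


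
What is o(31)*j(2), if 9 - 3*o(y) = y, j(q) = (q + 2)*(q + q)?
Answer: -352/3 ≈ -117.33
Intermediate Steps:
j(q) = 2*q*(2 + q) (j(q) = (2 + q)*(2*q) = 2*q*(2 + q))
o(y) = 3 - y/3
o(31)*j(2) = (3 - ⅓*31)*(2*2*(2 + 2)) = (3 - 31/3)*(2*2*4) = -22/3*16 = -352/3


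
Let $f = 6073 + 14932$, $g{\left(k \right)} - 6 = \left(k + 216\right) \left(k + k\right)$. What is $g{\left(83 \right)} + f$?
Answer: $70645$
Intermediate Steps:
$g{\left(k \right)} = 6 + 2 k \left(216 + k\right)$ ($g{\left(k \right)} = 6 + \left(k + 216\right) \left(k + k\right) = 6 + \left(216 + k\right) 2 k = 6 + 2 k \left(216 + k\right)$)
$f = 21005$
$g{\left(83 \right)} + f = \left(6 + 2 \cdot 83^{2} + 432 \cdot 83\right) + 21005 = \left(6 + 2 \cdot 6889 + 35856\right) + 21005 = \left(6 + 13778 + 35856\right) + 21005 = 49640 + 21005 = 70645$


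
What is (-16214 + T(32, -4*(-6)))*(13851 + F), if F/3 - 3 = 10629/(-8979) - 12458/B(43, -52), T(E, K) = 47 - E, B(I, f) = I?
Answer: -27075830067489/128699 ≈ -2.1038e+8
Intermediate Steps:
F = -111159138/128699 (F = 9 + 3*(10629/(-8979) - 12458/43) = 9 + 3*(10629*(-1/8979) - 12458*1/43) = 9 + 3*(-3543/2993 - 12458/43) = 9 + 3*(-37439143/128699) = 9 - 112317429/128699 = -111159138/128699 ≈ -863.71)
(-16214 + T(32, -4*(-6)))*(13851 + F) = (-16214 + (47 - 1*32))*(13851 - 111159138/128699) = (-16214 + (47 - 32))*(1671450711/128699) = (-16214 + 15)*(1671450711/128699) = -16199*1671450711/128699 = -27075830067489/128699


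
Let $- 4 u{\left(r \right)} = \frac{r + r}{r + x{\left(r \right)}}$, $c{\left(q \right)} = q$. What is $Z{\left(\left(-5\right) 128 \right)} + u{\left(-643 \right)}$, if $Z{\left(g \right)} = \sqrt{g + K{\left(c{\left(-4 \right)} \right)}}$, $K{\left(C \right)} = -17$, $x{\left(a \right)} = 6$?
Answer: $- \frac{643}{1274} + 3 i \sqrt{73} \approx -0.50471 + 25.632 i$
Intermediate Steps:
$u{\left(r \right)} = - \frac{r}{2 \left(6 + r\right)}$ ($u{\left(r \right)} = - \frac{\left(r + r\right) \frac{1}{r + 6}}{4} = - \frac{2 r \frac{1}{6 + r}}{4} = - \frac{r}{2 \left(6 + r\right)}$)
$Z{\left(g \right)} = \sqrt{-17 + g}$ ($Z{\left(g \right)} = \sqrt{g - 17} = \sqrt{-17 + g}$)
$Z{\left(\left(-5\right) 128 \right)} + u{\left(-643 \right)} = \sqrt{-17 - 640} - - \frac{643}{12 + 2 \left(-643\right)} = \sqrt{-17 - 640} - - \frac{643}{12 - 1286} = \sqrt{-657} - - \frac{643}{-1274} = 3 i \sqrt{73} - \left(-643\right) \left(- \frac{1}{1274}\right) = 3 i \sqrt{73} - \frac{643}{1274} = - \frac{643}{1274} + 3 i \sqrt{73}$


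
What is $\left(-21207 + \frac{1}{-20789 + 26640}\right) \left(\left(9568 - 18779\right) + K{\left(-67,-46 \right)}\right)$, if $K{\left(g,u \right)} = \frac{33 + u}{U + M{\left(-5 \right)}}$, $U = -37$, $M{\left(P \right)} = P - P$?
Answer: $\frac{42286454271864}{216487} \approx 1.9533 \cdot 10^{8}$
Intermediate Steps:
$M{\left(P \right)} = 0$
$K{\left(g,u \right)} = - \frac{33}{37} - \frac{u}{37}$ ($K{\left(g,u \right)} = \frac{33 + u}{-37 + 0} = \frac{33 + u}{-37} = \left(33 + u\right) \left(- \frac{1}{37}\right) = - \frac{33}{37} - \frac{u}{37}$)
$\left(-21207 + \frac{1}{-20789 + 26640}\right) \left(\left(9568 - 18779\right) + K{\left(-67,-46 \right)}\right) = \left(-21207 + \frac{1}{-20789 + 26640}\right) \left(\left(9568 - 18779\right) - - \frac{13}{37}\right) = \left(-21207 + \frac{1}{5851}\right) \left(\left(9568 - 18779\right) + \left(- \frac{33}{37} + \frac{46}{37}\right)\right) = \left(-21207 + \frac{1}{5851}\right) \left(-9211 + \frac{13}{37}\right) = \left(- \frac{124082156}{5851}\right) \left(- \frac{340794}{37}\right) = \frac{42286454271864}{216487}$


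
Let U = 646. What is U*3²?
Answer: 5814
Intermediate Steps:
U*3² = 646*3² = 646*9 = 5814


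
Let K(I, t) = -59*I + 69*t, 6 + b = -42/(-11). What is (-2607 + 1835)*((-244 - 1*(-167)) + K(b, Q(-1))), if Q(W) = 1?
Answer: -1025216/11 ≈ -93202.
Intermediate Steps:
b = -24/11 (b = -6 - 42/(-11) = -6 - 42*(-1/11) = -6 + 42/11 = -24/11 ≈ -2.1818)
(-2607 + 1835)*((-244 - 1*(-167)) + K(b, Q(-1))) = (-2607 + 1835)*((-244 - 1*(-167)) + (-59*(-24/11) + 69*1)) = -772*((-244 + 167) + (1416/11 + 69)) = -772*(-77 + 2175/11) = -772*1328/11 = -1025216/11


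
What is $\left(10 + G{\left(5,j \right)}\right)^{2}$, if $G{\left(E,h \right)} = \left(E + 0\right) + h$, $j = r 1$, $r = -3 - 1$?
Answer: $121$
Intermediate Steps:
$r = -4$ ($r = -3 - 1 = -4$)
$j = -4$ ($j = \left(-4\right) 1 = -4$)
$G{\left(E,h \right)} = E + h$
$\left(10 + G{\left(5,j \right)}\right)^{2} = \left(10 + \left(5 - 4\right)\right)^{2} = \left(10 + 1\right)^{2} = 11^{2} = 121$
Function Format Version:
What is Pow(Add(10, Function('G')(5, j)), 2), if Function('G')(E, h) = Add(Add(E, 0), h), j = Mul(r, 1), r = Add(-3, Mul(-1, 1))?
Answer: 121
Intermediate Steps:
r = -4 (r = Add(-3, -1) = -4)
j = -4 (j = Mul(-4, 1) = -4)
Function('G')(E, h) = Add(E, h)
Pow(Add(10, Function('G')(5, j)), 2) = Pow(Add(10, Add(5, -4)), 2) = Pow(Add(10, 1), 2) = Pow(11, 2) = 121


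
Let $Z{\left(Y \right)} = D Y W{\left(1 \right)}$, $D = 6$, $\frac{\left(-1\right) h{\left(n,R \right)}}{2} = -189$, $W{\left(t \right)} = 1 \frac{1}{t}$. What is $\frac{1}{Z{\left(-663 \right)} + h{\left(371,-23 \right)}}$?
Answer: $- \frac{1}{3600} \approx -0.00027778$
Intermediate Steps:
$W{\left(t \right)} = \frac{1}{t}$
$h{\left(n,R \right)} = 378$ ($h{\left(n,R \right)} = \left(-2\right) \left(-189\right) = 378$)
$Z{\left(Y \right)} = 6 Y$ ($Z{\left(Y \right)} = \frac{6 Y}{1} = 6 Y 1 = 6 Y$)
$\frac{1}{Z{\left(-663 \right)} + h{\left(371,-23 \right)}} = \frac{1}{6 \left(-663\right) + 378} = \frac{1}{-3978 + 378} = \frac{1}{-3600} = - \frac{1}{3600}$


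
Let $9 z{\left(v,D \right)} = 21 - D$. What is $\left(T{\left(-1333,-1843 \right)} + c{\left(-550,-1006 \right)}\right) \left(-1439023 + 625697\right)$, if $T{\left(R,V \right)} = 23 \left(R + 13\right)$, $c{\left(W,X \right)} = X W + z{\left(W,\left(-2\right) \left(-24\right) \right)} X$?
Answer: $-427775316308$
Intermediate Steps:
$z{\left(v,D \right)} = \frac{7}{3} - \frac{D}{9}$ ($z{\left(v,D \right)} = \frac{21 - D}{9} = \frac{7}{3} - \frac{D}{9}$)
$c{\left(W,X \right)} = - 3 X + W X$ ($c{\left(W,X \right)} = X W + \left(\frac{7}{3} - \frac{\left(-2\right) \left(-24\right)}{9}\right) X = W X + \left(\frac{7}{3} - \frac{16}{3}\right) X = W X - 3 X = - 3 X + W X$)
$T{\left(R,V \right)} = 299 + 23 R$ ($T{\left(R,V \right)} = 23 \left(13 + R\right) = 299 + 23 R$)
$\left(T{\left(-1333,-1843 \right)} + c{\left(-550,-1006 \right)}\right) \left(-1439023 + 625697\right) = \left(\left(299 + 23 \left(-1333\right)\right) - 1006 \left(-3 - 550\right)\right) \left(-1439023 + 625697\right) = \left(\left(299 - 30659\right) - -556318\right) \left(-813326\right) = \left(-30360 + 556318\right) \left(-813326\right) = 525958 \left(-813326\right) = -427775316308$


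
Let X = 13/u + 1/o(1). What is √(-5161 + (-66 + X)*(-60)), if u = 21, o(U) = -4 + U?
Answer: I*√59689/7 ≈ 34.902*I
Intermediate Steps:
X = 2/7 (X = 13/21 + 1/(-4 + 1) = 13*(1/21) + 1/(-3) = 13/21 + 1*(-⅓) = 13/21 - ⅓ = 2/7 ≈ 0.28571)
√(-5161 + (-66 + X)*(-60)) = √(-5161 + (-66 + 2/7)*(-60)) = √(-5161 - 460/7*(-60)) = √(-5161 + 27600/7) = √(-8527/7) = I*√59689/7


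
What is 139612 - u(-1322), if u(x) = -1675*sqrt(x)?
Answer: 139612 + 1675*I*sqrt(1322) ≈ 1.3961e+5 + 60902.0*I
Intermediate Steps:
139612 - u(-1322) = 139612 - (-1675)*sqrt(-1322) = 139612 - (-1675)*I*sqrt(1322) = 139612 + 1675*I*sqrt(1322)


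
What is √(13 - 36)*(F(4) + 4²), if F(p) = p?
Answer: 20*I*√23 ≈ 95.917*I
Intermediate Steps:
√(13 - 36)*(F(4) + 4²) = √(13 - 36)*(4 + 4²) = √(-23)*(4 + 16) = (I*√23)*20 = 20*I*√23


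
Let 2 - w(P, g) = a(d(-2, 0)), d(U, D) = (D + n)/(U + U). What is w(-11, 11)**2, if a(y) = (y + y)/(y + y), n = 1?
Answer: 1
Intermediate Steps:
d(U, D) = (1 + D)/(2*U) (d(U, D) = (D + 1)/(U + U) = (1 + D)/((2*U)) = (1 + D)*(1/(2*U)) = (1 + D)/(2*U))
a(y) = 1 (a(y) = (2*y)/((2*y)) = (2*y)*(1/(2*y)) = 1)
w(P, g) = 1 (w(P, g) = 2 - 1*1 = 2 - 1 = 1)
w(-11, 11)**2 = 1**2 = 1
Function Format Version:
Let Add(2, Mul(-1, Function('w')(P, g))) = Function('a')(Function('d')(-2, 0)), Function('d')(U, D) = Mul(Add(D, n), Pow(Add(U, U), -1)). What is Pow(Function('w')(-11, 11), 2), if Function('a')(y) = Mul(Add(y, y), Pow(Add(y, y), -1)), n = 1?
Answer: 1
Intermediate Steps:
Function('d')(U, D) = Mul(Rational(1, 2), Pow(U, -1), Add(1, D)) (Function('d')(U, D) = Mul(Add(D, 1), Pow(Add(U, U), -1)) = Mul(Add(1, D), Pow(Mul(2, U), -1)) = Mul(Add(1, D), Mul(Rational(1, 2), Pow(U, -1))) = Mul(Rational(1, 2), Pow(U, -1), Add(1, D)))
Function('a')(y) = 1 (Function('a')(y) = Mul(Mul(2, y), Pow(Mul(2, y), -1)) = Mul(Mul(2, y), Mul(Rational(1, 2), Pow(y, -1))) = 1)
Function('w')(P, g) = 1 (Function('w')(P, g) = Add(2, Mul(-1, 1)) = Add(2, -1) = 1)
Pow(Function('w')(-11, 11), 2) = Pow(1, 2) = 1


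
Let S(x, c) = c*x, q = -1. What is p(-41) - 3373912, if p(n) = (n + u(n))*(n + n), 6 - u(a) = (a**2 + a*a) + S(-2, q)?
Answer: -3095194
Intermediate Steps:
u(a) = 4 - 2*a**2 (u(a) = 6 - ((a**2 + a*a) - 1*(-2)) = 6 - ((a**2 + a**2) + 2) = 6 - (2*a**2 + 2) = 6 - (2 + 2*a**2) = 6 + (-2 - 2*a**2) = 4 - 2*a**2)
p(n) = 2*n*(4 + n - 2*n**2) (p(n) = (n + (4 - 2*n**2))*(n + n) = (4 + n - 2*n**2)*(2*n) = 2*n*(4 + n - 2*n**2))
p(-41) - 3373912 = 2*(-41)*(4 - 41 - 2*(-41)**2) - 3373912 = 2*(-41)*(4 - 41 - 2*1681) - 3373912 = 2*(-41)*(4 - 41 - 3362) - 3373912 = 2*(-41)*(-3399) - 3373912 = 278718 - 3373912 = -3095194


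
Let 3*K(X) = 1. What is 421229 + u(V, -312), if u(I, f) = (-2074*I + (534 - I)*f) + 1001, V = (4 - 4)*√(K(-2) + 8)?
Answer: 255622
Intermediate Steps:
K(X) = ⅓ (K(X) = (⅓)*1 = ⅓)
V = 0 (V = (4 - 4)*√(⅓ + 8) = 0*√(25/3) = 0*(5*√3/3) = 0)
u(I, f) = 1001 - 2074*I + f*(534 - I) (u(I, f) = (-2074*I + f*(534 - I)) + 1001 = 1001 - 2074*I + f*(534 - I))
421229 + u(V, -312) = 421229 + (1001 - 2074*0 + 534*(-312) - 1*0*(-312)) = 421229 + (1001 + 0 - 166608 + 0) = 421229 - 165607 = 255622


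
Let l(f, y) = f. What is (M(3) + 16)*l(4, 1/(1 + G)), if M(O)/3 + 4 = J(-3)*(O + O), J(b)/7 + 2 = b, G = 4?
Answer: -2504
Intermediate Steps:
J(b) = -14 + 7*b
M(O) = -12 - 210*O (M(O) = -12 + 3*((-14 + 7*(-3))*(O + O)) = -12 + 3*((-14 - 21)*(2*O)) = -12 + 3*(-70*O) = -12 - 210*O)
(M(3) + 16)*l(4, 1/(1 + G)) = ((-12 - 210*3) + 16)*4 = ((-12 - 630) + 16)*4 = (-642 + 16)*4 = -626*4 = -2504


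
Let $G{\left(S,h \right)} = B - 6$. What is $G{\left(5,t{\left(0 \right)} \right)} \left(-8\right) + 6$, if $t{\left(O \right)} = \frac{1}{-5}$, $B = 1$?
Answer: $46$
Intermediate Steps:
$t{\left(O \right)} = - \frac{1}{5}$
$G{\left(S,h \right)} = -5$ ($G{\left(S,h \right)} = 1 - 6 = -5$)
$G{\left(5,t{\left(0 \right)} \right)} \left(-8\right) + 6 = \left(-5\right) \left(-8\right) + 6 = 40 + 6 = 46$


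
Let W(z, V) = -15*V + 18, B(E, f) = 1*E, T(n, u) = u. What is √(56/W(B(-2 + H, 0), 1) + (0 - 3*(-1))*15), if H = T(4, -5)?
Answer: √573/3 ≈ 7.9791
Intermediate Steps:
H = -5
B(E, f) = E
W(z, V) = 18 - 15*V
√(56/W(B(-2 + H, 0), 1) + (0 - 3*(-1))*15) = √(56/(18 - 15*1) + (0 - 3*(-1))*15) = √(56/(18 - 15) + (0 + 3)*15) = √(56/3 + 3*15) = √(56*(⅓) + 45) = √(56/3 + 45) = √(191/3) = √573/3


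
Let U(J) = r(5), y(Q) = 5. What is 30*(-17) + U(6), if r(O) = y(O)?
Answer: -505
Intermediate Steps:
r(O) = 5
U(J) = 5
30*(-17) + U(6) = 30*(-17) + 5 = -510 + 5 = -505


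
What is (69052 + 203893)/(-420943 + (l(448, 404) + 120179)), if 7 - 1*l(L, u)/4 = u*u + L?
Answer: -272945/955392 ≈ -0.28569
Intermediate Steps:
l(L, u) = 28 - 4*L - 4*u² (l(L, u) = 28 - 4*(u*u + L) = 28 - 4*(u² + L) = 28 - 4*(L + u²) = 28 + (-4*L - 4*u²) = 28 - 4*L - 4*u²)
(69052 + 203893)/(-420943 + (l(448, 404) + 120179)) = (69052 + 203893)/(-420943 + ((28 - 4*448 - 4*404²) + 120179)) = 272945/(-420943 + ((28 - 1792 - 4*163216) + 120179)) = 272945/(-420943 + ((28 - 1792 - 652864) + 120179)) = 272945/(-420943 + (-654628 + 120179)) = 272945/(-420943 - 534449) = 272945/(-955392) = 272945*(-1/955392) = -272945/955392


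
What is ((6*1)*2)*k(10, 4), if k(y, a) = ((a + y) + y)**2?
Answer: 6912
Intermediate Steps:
k(y, a) = (a + 2*y)**2
((6*1)*2)*k(10, 4) = ((6*1)*2)*(4 + 2*10)**2 = (6*2)*(4 + 20)**2 = 12*24**2 = 12*576 = 6912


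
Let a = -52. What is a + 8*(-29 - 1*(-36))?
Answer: 4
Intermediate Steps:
a + 8*(-29 - 1*(-36)) = -52 + 8*(-29 - 1*(-36)) = -52 + 8*(-29 + 36) = -52 + 8*7 = -52 + 56 = 4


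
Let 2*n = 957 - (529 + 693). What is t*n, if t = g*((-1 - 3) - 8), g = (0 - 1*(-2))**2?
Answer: 6360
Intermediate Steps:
g = 4 (g = (0 + 2)**2 = 2**2 = 4)
n = -265/2 (n = (957 - (529 + 693))/2 = (957 - 1*1222)/2 = (957 - 1222)/2 = (1/2)*(-265) = -265/2 ≈ -132.50)
t = -48 (t = 4*((-1 - 3) - 8) = 4*(-4 - 8) = 4*(-12) = -48)
t*n = -48*(-265/2) = 6360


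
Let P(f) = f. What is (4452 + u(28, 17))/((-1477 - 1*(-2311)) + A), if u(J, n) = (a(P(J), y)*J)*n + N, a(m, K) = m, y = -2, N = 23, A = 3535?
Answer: 17803/4369 ≈ 4.0748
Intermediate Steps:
u(J, n) = 23 + n*J² (u(J, n) = (J*J)*n + 23 = J²*n + 23 = n*J² + 23 = 23 + n*J²)
(4452 + u(28, 17))/((-1477 - 1*(-2311)) + A) = (4452 + (23 + 17*28²))/((-1477 - 1*(-2311)) + 3535) = (4452 + (23 + 17*784))/((-1477 + 2311) + 3535) = (4452 + (23 + 13328))/(834 + 3535) = (4452 + 13351)/4369 = 17803*(1/4369) = 17803/4369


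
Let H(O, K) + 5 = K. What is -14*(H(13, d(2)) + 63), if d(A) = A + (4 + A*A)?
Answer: -952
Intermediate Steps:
d(A) = 4 + A + A**2 (d(A) = A + (4 + A**2) = 4 + A + A**2)
H(O, K) = -5 + K
-14*(H(13, d(2)) + 63) = -14*((-5 + (4 + 2 + 2**2)) + 63) = -14*((-5 + (4 + 2 + 4)) + 63) = -14*((-5 + 10) + 63) = -14*(5 + 63) = -14*68 = -952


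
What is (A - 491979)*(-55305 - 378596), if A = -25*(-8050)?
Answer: 126147603829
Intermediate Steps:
A = 201250
(A - 491979)*(-55305 - 378596) = (201250 - 491979)*(-55305 - 378596) = -290729*(-433901) = 126147603829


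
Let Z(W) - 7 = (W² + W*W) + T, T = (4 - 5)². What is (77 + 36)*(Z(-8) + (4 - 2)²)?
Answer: 15820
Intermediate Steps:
T = 1 (T = (-1)² = 1)
Z(W) = 8 + 2*W² (Z(W) = 7 + ((W² + W*W) + 1) = 7 + ((W² + W²) + 1) = 7 + (2*W² + 1) = 7 + (1 + 2*W²) = 8 + 2*W²)
(77 + 36)*(Z(-8) + (4 - 2)²) = (77 + 36)*((8 + 2*(-8)²) + (4 - 2)²) = 113*((8 + 2*64) + 2²) = 113*((8 + 128) + 4) = 113*(136 + 4) = 113*140 = 15820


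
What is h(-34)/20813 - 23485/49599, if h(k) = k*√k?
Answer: -2135/4509 - 34*I*√34/20813 ≈ -0.4735 - 0.0095254*I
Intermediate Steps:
h(k) = k^(3/2)
h(-34)/20813 - 23485/49599 = (-34)^(3/2)/20813 - 23485/49599 = -34*I*√34*(1/20813) - 23485*1/49599 = -34*I*√34/20813 - 2135/4509 = -2135/4509 - 34*I*√34/20813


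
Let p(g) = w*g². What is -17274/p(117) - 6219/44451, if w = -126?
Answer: -184421698/1419809391 ≈ -0.12989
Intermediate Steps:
p(g) = -126*g²
-17274/p(117) - 6219/44451 = -17274/((-126*117²)) - 6219/44451 = -17274/((-126*13689)) - 6219*1/44451 = -17274/(-1724814) - 691/4939 = -17274*(-1/1724814) - 691/4939 = 2879/287469 - 691/4939 = -184421698/1419809391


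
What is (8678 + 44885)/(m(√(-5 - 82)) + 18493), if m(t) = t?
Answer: 990540559/341991136 - 53563*I*√87/341991136 ≈ 2.8964 - 0.0014609*I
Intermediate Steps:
(8678 + 44885)/(m(√(-5 - 82)) + 18493) = (8678 + 44885)/(√(-5 - 82) + 18493) = 53563/(√(-87) + 18493) = 53563/(I*√87 + 18493) = 53563/(18493 + I*√87)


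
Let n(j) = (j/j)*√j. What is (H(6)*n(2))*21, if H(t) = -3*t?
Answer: -378*√2 ≈ -534.57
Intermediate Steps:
n(j) = √j (n(j) = 1*√j = √j)
(H(6)*n(2))*21 = ((-3*6)*√2)*21 = -18*√2*21 = -378*√2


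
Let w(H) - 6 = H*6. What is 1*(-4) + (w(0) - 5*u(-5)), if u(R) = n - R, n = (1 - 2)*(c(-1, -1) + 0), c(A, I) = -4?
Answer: -43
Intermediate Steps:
w(H) = 6 + 6*H (w(H) = 6 + H*6 = 6 + 6*H)
n = 4 (n = (1 - 2)*(-4 + 0) = -1*(-4) = 4)
u(R) = 4 - R
1*(-4) + (w(0) - 5*u(-5)) = 1*(-4) + ((6 + 6*0) - 5*(4 - 1*(-5))) = -4 + ((6 + 0) - 5*(4 + 5)) = -4 + (6 - 5*9) = -4 + (6 - 45) = -4 - 39 = -43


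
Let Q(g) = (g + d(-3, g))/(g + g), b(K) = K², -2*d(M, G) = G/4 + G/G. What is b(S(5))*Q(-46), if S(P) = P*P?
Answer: 101875/368 ≈ 276.83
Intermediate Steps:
d(M, G) = -½ - G/8 (d(M, G) = -(G/4 + G/G)/2 = -(G*(¼) + 1)/2 = -(G/4 + 1)/2 = -(1 + G/4)/2 = -½ - G/8)
S(P) = P²
Q(g) = (-½ + 7*g/8)/(2*g) (Q(g) = (g + (-½ - g/8))/(g + g) = (-½ + 7*g/8)/((2*g)) = (-½ + 7*g/8)*(1/(2*g)) = (-½ + 7*g/8)/(2*g))
b(S(5))*Q(-46) = (5²)²*((1/16)*(-4 + 7*(-46))/(-46)) = 25²*((1/16)*(-1/46)*(-4 - 322)) = 625*((1/16)*(-1/46)*(-326)) = 625*(163/368) = 101875/368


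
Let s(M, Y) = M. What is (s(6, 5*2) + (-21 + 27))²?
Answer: 144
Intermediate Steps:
(s(6, 5*2) + (-21 + 27))² = (6 + (-21 + 27))² = (6 + 6)² = 12² = 144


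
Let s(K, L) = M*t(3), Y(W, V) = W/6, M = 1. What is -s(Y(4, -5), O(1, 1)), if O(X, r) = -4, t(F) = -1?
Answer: 1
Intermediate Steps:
Y(W, V) = W/6 (Y(W, V) = W*(⅙) = W/6)
s(K, L) = -1 (s(K, L) = 1*(-1) = -1)
-s(Y(4, -5), O(1, 1)) = -1*(-1) = 1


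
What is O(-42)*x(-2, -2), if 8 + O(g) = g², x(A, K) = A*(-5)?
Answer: 17560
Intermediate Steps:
x(A, K) = -5*A
O(g) = -8 + g²
O(-42)*x(-2, -2) = (-8 + (-42)²)*(-5*(-2)) = (-8 + 1764)*10 = 1756*10 = 17560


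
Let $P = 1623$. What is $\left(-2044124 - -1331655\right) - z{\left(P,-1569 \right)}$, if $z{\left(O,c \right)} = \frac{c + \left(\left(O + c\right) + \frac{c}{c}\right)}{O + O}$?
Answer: $- \frac{1156336430}{1623} \approx -7.1247 \cdot 10^{5}$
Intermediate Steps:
$z{\left(O,c \right)} = \frac{1 + O + 2 c}{2 O}$ ($z{\left(O,c \right)} = \frac{c + \left(\left(O + c\right) + 1\right)}{2 O} = \left(c + \left(1 + O + c\right)\right) \frac{1}{2 O} = \left(1 + O + 2 c\right) \frac{1}{2 O} = \frac{1 + O + 2 c}{2 O}$)
$\left(-2044124 - -1331655\right) - z{\left(P,-1569 \right)} = \left(-2044124 - -1331655\right) - \frac{1 + 1623 + 2 \left(-1569\right)}{2 \cdot 1623} = \left(-2044124 + 1331655\right) - \frac{1}{2} \cdot \frac{1}{1623} \left(1 + 1623 - 3138\right) = -712469 - \frac{1}{2} \cdot \frac{1}{1623} \left(-1514\right) = -712469 - - \frac{757}{1623} = -712469 + \frac{757}{1623} = - \frac{1156336430}{1623}$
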